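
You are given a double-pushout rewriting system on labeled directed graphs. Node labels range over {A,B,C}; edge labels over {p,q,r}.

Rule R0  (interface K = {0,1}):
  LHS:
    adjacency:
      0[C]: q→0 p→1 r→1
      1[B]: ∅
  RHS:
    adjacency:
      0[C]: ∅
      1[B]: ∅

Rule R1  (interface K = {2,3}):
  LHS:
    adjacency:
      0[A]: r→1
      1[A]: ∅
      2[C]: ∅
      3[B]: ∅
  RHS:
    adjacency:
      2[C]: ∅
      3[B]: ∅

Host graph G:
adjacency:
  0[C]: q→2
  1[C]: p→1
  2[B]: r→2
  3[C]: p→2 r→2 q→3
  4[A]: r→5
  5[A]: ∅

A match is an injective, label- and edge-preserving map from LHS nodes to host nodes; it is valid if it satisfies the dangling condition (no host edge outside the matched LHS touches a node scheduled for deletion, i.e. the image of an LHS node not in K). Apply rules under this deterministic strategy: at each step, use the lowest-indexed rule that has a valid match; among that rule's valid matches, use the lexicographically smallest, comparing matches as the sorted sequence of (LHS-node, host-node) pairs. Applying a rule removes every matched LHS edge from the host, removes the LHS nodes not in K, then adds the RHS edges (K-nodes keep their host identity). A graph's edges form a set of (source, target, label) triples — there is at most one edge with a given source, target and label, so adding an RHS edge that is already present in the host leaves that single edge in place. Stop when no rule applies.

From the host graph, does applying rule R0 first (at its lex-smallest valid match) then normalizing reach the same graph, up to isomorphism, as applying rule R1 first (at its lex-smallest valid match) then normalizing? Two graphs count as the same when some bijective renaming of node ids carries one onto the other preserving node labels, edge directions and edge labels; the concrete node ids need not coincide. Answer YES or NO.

branch R0-first: apply at {0↦3, 1↦2} → |E|=4, then 1 more step(s) → NF |V|=4 |E|=3 V={0:C, 1:C, 2:B, 3:C} E=0-q->2 1-p->1 2-r->2
branch R1-first: apply at {0↦4, 1↦5, 2↦0, 3↦2} → |E|=6, then 1 more step(s) → NF |V|=4 |E|=3 V={0:C, 1:C, 2:B, 3:C} E=0-q->2 1-p->1 2-r->2
graphs isomorphic (equal up to label-preserving node renaming)

Answer: YES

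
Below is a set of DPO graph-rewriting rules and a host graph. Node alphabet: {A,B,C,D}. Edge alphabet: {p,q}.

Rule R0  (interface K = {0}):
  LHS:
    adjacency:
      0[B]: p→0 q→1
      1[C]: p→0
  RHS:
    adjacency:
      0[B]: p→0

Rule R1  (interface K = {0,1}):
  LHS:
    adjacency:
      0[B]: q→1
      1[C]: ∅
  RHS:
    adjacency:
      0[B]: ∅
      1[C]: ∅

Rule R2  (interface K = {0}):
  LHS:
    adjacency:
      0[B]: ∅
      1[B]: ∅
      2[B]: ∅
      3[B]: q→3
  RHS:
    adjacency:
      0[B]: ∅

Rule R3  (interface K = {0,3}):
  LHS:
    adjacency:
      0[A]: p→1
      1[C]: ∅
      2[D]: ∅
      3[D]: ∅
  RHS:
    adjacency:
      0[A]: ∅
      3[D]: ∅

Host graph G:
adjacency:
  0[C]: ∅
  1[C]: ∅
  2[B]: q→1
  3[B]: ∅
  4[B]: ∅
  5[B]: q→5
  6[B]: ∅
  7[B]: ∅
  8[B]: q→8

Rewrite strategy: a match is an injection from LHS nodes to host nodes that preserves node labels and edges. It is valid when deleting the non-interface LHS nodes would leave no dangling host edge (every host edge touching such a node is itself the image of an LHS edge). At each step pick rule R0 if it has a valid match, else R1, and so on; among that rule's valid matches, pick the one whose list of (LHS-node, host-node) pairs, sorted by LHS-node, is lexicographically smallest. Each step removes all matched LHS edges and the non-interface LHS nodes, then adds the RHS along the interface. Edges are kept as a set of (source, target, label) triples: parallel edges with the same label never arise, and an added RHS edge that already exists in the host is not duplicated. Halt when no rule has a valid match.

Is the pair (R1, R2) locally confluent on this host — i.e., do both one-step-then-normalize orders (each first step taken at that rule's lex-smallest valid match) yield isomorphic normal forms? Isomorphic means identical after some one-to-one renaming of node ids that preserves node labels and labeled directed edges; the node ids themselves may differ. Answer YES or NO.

branch R1-first: apply at {0↦2, 1↦1} → |E|=2, then 2 more step(s) → NF |V|=3 |E|=0 V={0:C, 1:C, 2:B} E=∅
branch R2-first: apply at {0↦2, 1↦3, 2↦4, 3↦5} → |E|=2, then 2 more step(s) → NF |V|=3 |E|=0 V={0:C, 1:C, 2:B} E=∅
graphs isomorphic (equal up to label-preserving node renaming)

Answer: YES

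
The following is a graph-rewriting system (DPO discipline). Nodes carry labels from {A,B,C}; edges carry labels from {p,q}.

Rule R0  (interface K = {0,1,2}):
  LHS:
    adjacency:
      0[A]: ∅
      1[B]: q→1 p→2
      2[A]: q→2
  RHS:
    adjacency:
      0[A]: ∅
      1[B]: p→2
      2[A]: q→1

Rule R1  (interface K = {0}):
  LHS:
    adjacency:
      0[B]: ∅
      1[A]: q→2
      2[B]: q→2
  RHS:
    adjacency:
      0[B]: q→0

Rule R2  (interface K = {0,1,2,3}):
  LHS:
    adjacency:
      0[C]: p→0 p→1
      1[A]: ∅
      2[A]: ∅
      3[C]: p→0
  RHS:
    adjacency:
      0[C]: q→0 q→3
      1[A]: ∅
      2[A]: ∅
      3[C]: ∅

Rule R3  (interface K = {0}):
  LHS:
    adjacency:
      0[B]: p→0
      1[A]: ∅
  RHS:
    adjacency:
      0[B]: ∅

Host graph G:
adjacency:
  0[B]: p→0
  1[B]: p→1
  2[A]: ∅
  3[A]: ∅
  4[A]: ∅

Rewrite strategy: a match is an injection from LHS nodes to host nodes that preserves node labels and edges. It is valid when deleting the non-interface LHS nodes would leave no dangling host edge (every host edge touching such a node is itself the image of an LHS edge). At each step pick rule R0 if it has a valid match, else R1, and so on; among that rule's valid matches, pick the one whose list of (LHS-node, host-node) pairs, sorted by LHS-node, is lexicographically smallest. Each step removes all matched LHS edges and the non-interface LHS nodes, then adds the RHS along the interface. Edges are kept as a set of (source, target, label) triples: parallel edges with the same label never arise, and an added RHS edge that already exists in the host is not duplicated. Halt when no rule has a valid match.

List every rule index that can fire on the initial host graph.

Answer: [R3]

Steps:
R0: no valid match — LHS pattern not found
R1: no valid match — LHS pattern not found
R2: no valid match — LHS pattern not found
R3: 6 valid matches — {0↦0, 1↦2}, {0↦0, 1↦3}, {0↦0, 1↦4} (+3 more)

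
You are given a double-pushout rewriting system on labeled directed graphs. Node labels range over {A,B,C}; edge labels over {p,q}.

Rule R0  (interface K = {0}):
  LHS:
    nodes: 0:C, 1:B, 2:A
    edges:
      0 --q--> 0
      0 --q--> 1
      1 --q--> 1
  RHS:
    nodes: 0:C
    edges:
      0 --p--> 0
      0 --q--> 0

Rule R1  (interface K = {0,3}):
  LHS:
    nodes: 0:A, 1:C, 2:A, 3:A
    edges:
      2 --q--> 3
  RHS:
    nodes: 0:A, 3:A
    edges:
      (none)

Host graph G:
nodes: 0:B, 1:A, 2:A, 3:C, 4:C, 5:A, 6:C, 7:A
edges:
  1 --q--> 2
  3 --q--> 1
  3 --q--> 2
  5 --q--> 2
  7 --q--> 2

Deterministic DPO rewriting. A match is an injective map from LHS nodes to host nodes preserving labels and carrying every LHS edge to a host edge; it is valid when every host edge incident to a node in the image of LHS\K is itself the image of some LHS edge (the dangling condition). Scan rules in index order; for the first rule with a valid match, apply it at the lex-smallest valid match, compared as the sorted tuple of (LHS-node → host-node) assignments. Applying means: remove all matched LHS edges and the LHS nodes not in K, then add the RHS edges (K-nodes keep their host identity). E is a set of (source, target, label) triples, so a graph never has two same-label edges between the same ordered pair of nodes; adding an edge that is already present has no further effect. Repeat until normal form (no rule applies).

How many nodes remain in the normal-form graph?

[0] host  ⇒  8 nodes, 5 edges  {1-q->2 3-q->1 3-q->2 5-q->2 7-q->2}
[1] R1 @ {0↦1, 1↦4, 2↦5, 3↦2}  ⇒  6 nodes, 4 edges  {1-q->2 3-q->1 3-q->2 7-q->2}
[2] R1 @ {0↦1, 1↦6, 2↦7, 3↦2}  ⇒  4 nodes, 3 edges  {1-q->2 3-q->1 3-q->2}
normal form: no rule applies after step 2
NF nodes: {0:B, 1:A, 2:A, 3:C}

Answer: 4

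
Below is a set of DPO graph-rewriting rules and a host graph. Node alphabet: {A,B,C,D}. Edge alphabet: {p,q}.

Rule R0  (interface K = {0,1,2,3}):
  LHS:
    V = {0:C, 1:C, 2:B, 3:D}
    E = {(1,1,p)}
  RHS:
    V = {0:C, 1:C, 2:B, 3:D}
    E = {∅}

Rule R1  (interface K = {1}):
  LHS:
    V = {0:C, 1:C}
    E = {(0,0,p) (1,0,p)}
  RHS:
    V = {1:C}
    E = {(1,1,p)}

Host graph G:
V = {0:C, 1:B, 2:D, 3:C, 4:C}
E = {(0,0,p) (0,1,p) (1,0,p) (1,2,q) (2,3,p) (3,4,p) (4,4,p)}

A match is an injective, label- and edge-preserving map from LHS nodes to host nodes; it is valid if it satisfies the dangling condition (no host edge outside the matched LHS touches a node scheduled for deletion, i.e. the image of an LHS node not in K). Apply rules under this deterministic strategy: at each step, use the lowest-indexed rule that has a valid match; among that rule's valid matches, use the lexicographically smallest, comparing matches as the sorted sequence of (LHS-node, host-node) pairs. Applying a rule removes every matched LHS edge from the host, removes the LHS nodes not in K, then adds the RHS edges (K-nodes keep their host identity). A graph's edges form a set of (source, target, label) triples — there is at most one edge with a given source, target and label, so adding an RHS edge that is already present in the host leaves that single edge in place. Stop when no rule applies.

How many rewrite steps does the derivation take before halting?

[0] host  ⇒  5 nodes, 7 edges  {0-p->0 0-p->1 1-p->0 1-q->2 2-p->3 3-p->4 4-p->4}
[1] R0 @ {0↦0, 1↦4, 2↦1, 3↦2}  ⇒  5 nodes, 6 edges  {0-p->0 0-p->1 1-p->0 1-q->2 2-p->3 3-p->4}
[2] R0 @ {0↦3, 1↦0, 2↦1, 3↦2}  ⇒  5 nodes, 5 edges  {0-p->1 1-p->0 1-q->2 2-p->3 3-p->4}
normal form: no rule applies after step 2

Answer: 2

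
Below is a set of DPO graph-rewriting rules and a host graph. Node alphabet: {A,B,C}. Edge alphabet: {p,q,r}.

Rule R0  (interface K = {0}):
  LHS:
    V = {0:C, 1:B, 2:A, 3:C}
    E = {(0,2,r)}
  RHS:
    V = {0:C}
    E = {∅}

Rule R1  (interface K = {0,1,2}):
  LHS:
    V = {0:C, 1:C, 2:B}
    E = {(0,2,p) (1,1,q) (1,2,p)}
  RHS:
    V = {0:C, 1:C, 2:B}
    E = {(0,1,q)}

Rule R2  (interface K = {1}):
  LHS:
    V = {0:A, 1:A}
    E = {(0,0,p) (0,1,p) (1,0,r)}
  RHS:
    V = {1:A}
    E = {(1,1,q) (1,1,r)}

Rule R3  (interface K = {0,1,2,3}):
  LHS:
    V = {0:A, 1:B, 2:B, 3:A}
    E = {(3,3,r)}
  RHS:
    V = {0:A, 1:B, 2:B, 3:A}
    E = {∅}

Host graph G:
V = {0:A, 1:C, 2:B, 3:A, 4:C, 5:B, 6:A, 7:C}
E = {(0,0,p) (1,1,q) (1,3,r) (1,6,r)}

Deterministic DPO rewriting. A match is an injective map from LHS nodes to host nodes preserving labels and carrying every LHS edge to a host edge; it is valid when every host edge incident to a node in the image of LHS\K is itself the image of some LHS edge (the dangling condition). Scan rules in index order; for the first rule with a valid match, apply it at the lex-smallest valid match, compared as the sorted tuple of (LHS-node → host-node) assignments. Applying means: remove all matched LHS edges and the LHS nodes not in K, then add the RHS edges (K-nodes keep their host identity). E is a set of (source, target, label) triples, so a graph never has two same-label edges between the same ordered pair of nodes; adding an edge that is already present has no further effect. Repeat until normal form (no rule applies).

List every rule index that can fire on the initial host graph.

Answer: [R0]

Rewrite trace:
R0: 8 valid matches — {0↦1, 1↦2, 2↦3, 3↦4}, {0↦1, 1↦2, 2↦3, 3↦7}, {0↦1, 1↦2, 2↦6, 3↦4} (+5 more)
R1: no valid match — LHS pattern not found
R2: no valid match — LHS pattern not found
R3: no valid match — LHS pattern not found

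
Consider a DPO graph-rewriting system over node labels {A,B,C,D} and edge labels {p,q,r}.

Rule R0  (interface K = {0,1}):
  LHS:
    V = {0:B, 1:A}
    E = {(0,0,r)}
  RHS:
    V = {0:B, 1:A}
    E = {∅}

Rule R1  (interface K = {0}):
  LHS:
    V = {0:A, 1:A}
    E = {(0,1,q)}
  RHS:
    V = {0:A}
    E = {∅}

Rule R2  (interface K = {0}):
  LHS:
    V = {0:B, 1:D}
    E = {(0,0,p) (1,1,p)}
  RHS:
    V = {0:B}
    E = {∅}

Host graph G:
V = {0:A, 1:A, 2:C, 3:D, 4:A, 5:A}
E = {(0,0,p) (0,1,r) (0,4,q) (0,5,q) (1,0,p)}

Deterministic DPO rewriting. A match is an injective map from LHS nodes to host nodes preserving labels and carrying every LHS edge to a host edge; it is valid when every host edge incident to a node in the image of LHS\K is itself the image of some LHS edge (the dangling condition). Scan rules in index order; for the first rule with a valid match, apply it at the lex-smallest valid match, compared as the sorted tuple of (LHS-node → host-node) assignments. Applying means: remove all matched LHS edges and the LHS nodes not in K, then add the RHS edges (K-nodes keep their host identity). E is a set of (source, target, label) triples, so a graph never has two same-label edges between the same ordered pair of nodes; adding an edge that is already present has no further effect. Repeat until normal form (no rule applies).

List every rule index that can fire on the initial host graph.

R0: no valid match — LHS pattern not found
R1: 2 valid matches — {0↦0, 1↦4}, {0↦0, 1↦5}
R2: no valid match — LHS pattern not found

Answer: [R1]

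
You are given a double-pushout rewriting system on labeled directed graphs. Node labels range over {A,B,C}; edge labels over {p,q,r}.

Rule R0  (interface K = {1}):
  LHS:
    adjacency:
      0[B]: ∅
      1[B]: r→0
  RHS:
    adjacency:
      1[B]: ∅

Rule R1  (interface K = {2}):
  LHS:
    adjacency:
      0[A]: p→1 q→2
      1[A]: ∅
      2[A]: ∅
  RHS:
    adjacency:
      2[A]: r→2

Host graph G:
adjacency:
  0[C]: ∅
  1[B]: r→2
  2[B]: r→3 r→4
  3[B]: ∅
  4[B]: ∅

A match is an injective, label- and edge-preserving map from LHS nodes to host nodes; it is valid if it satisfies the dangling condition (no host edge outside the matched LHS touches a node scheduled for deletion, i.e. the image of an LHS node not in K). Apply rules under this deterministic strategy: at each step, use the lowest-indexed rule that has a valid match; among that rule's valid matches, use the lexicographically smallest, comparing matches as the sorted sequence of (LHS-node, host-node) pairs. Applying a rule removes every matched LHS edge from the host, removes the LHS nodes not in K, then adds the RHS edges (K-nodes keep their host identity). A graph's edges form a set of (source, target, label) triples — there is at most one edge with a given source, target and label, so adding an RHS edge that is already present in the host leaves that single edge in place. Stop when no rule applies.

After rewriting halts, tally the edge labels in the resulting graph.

[0] host  ⇒  5 nodes, 3 edges  {1-r->2 2-r->3 2-r->4}
[1] R0 @ {0↦3, 1↦2}  ⇒  4 nodes, 2 edges  {1-r->2 2-r->4}
[2] R0 @ {0↦4, 1↦2}  ⇒  3 nodes, 1 edges  {1-r->2}
[3] R0 @ {0↦2, 1↦1}  ⇒  2 nodes, 0 edges  {∅}
halt: no rule applies after step 3
NF edges: []

Answer: (no edges)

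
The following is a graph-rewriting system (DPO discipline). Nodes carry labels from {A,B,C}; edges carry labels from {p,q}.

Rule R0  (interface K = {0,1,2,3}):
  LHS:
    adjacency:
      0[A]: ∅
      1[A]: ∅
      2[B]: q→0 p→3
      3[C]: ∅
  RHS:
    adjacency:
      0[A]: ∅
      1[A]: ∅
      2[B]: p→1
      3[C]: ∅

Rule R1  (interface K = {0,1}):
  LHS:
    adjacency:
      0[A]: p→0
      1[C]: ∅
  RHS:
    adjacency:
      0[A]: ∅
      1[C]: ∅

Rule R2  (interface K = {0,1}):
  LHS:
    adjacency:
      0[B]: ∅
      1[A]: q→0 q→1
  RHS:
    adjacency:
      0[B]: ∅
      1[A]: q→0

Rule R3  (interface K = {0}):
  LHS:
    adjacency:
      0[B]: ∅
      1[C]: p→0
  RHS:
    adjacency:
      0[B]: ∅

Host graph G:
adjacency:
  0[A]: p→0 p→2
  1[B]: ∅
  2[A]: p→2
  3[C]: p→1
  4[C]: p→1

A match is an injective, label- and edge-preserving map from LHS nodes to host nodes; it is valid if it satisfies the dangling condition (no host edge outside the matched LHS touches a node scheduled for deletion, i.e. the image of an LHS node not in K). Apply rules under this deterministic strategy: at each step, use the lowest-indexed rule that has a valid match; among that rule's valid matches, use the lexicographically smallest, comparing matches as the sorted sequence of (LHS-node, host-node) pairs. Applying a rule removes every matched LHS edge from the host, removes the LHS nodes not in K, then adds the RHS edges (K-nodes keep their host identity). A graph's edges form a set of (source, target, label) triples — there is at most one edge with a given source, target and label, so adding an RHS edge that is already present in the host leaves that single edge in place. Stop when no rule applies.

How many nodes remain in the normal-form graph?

start.  V:5 E:5  edges: 0-p->0 0-p->2 2-p->2 3-p->1 4-p->1
1. fire R1 via {0↦0, 1↦3}  →  V:5 E:4  edges: 0-p->2 2-p->2 3-p->1 4-p->1
2. fire R1 via {0↦2, 1↦3}  →  V:5 E:3  edges: 0-p->2 3-p->1 4-p->1
3. fire R3 via {0↦1, 1↦3}  →  V:4 E:2  edges: 0-p->2 4-p->1
4. fire R3 via {0↦1, 1↦4}  →  V:3 E:1  edges: 0-p->2
halt: no rule applies after step 4
NF nodes: {0:A, 1:B, 2:A}

Answer: 3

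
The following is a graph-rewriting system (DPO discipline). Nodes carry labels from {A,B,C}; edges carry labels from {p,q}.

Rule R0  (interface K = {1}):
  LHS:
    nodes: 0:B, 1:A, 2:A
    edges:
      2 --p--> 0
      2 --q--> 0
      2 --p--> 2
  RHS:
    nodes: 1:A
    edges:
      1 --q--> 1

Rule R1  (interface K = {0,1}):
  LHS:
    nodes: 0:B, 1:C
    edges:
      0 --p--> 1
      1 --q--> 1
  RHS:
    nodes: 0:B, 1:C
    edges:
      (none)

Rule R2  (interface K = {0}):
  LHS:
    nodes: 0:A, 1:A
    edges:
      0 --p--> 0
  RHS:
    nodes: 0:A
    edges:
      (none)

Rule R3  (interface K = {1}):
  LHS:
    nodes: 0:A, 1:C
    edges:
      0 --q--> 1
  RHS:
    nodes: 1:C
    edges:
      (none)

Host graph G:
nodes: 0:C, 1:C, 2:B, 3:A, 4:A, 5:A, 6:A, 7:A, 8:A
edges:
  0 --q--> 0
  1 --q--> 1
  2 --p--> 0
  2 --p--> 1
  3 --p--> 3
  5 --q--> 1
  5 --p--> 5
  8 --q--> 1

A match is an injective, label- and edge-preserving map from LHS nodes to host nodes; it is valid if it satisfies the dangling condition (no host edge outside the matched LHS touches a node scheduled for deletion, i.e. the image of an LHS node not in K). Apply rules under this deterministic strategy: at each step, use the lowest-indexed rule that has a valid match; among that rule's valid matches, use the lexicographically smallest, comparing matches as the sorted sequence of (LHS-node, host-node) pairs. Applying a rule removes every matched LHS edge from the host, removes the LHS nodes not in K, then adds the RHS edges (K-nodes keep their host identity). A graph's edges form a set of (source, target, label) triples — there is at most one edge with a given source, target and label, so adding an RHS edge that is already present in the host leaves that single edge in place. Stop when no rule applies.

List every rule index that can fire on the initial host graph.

R0: no valid match — LHS pattern not found
R1: 2 valid matches — {0↦2, 1↦0}, {0↦2, 1↦1}
R2: 6 valid matches — {0↦3, 1↦4}, {0↦3, 1↦6}, {0↦3, 1↦7} (+3 more)
R3: 1 valid match — {0↦8, 1↦1}

Answer: [R1,R2,R3]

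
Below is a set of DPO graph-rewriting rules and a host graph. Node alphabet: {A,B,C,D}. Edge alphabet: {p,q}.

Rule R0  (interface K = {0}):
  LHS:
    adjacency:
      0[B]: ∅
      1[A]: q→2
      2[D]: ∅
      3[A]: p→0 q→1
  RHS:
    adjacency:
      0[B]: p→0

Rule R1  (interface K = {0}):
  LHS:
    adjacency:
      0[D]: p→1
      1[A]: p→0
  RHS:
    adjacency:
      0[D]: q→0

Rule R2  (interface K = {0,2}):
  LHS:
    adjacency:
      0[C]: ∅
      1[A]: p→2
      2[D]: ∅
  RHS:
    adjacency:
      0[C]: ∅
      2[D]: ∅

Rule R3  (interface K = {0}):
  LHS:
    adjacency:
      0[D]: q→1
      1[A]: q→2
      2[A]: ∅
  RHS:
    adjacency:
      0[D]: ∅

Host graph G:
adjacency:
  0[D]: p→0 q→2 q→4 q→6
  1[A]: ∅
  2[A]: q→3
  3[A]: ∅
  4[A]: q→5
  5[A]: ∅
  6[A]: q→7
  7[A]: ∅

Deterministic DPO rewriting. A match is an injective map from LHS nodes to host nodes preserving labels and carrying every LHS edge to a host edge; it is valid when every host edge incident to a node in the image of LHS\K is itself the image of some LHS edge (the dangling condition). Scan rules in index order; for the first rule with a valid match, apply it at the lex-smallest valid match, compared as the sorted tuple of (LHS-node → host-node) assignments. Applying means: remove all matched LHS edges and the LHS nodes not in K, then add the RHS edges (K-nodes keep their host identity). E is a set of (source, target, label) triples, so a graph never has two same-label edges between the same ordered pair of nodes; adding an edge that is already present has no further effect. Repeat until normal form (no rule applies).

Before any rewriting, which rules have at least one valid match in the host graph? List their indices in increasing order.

R0: no valid match — LHS pattern not found
R1: no valid match — LHS pattern not found
R2: no valid match — LHS pattern not found
R3: 3 valid matches — {0↦0, 1↦2, 2↦3}, {0↦0, 1↦4, 2↦5}, {0↦0, 1↦6, 2↦7}

Answer: [R3]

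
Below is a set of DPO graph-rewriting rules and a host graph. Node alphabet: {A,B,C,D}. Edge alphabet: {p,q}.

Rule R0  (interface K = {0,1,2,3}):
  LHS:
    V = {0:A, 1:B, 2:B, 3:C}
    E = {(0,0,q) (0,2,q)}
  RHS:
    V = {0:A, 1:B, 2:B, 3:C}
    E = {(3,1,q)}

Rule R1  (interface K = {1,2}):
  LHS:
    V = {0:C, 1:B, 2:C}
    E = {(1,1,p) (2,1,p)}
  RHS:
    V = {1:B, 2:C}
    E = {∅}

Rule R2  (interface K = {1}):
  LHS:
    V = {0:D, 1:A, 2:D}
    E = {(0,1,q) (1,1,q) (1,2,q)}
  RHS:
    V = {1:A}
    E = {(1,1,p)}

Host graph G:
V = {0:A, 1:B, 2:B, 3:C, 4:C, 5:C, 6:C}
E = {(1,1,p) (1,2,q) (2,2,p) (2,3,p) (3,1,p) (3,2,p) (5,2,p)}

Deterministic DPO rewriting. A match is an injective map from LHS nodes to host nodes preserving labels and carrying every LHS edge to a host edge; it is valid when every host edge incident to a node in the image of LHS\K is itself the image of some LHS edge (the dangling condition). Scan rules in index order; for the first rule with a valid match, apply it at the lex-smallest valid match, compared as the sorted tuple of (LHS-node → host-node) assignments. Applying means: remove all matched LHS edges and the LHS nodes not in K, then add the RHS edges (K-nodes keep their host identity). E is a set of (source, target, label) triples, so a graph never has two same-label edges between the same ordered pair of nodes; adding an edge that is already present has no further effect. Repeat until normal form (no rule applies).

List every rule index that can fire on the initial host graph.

R0: no valid match — LHS pattern not found
R1: 6 valid matches — {0↦4, 1↦1, 2↦3}, {0↦4, 1↦2, 2↦3}, {0↦4, 1↦2, 2↦5} (+3 more)
R2: no valid match — LHS pattern not found

Answer: [R1]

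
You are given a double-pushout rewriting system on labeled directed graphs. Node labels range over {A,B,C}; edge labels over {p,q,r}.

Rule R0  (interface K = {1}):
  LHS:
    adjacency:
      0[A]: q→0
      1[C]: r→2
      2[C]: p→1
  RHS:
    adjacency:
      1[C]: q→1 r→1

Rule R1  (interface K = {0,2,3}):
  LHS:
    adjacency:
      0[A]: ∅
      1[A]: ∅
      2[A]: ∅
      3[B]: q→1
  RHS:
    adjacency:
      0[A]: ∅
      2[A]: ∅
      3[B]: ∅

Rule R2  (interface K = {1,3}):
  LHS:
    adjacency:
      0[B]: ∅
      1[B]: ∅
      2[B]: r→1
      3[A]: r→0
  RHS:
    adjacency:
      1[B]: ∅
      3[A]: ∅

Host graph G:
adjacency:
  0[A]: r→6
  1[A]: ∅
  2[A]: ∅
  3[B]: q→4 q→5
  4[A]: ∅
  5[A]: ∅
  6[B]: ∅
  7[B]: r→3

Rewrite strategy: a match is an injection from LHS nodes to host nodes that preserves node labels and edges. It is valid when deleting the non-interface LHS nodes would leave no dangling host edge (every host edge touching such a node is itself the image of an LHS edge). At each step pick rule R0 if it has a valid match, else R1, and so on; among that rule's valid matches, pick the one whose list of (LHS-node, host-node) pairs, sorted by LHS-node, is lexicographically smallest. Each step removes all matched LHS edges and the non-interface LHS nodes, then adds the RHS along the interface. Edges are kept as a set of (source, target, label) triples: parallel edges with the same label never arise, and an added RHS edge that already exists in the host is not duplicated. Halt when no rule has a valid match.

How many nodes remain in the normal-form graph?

Answer: 4

Derivation:
[0] host  ⇒  8 nodes, 4 edges  {0-r->6 3-q->4 3-q->5 7-r->3}
[1] R1 @ {0↦0, 1↦4, 2↦1, 3↦3}  ⇒  7 nodes, 3 edges  {0-r->6 3-q->5 7-r->3}
[2] R1 @ {0↦0, 1↦5, 2↦1, 3↦3}  ⇒  6 nodes, 2 edges  {0-r->6 7-r->3}
[3] R2 @ {0↦6, 1↦3, 2↦7, 3↦0}  ⇒  4 nodes, 0 edges  {∅}
normal form: no rule applies after step 3
NF nodes: {0:A, 1:A, 2:A, 3:B}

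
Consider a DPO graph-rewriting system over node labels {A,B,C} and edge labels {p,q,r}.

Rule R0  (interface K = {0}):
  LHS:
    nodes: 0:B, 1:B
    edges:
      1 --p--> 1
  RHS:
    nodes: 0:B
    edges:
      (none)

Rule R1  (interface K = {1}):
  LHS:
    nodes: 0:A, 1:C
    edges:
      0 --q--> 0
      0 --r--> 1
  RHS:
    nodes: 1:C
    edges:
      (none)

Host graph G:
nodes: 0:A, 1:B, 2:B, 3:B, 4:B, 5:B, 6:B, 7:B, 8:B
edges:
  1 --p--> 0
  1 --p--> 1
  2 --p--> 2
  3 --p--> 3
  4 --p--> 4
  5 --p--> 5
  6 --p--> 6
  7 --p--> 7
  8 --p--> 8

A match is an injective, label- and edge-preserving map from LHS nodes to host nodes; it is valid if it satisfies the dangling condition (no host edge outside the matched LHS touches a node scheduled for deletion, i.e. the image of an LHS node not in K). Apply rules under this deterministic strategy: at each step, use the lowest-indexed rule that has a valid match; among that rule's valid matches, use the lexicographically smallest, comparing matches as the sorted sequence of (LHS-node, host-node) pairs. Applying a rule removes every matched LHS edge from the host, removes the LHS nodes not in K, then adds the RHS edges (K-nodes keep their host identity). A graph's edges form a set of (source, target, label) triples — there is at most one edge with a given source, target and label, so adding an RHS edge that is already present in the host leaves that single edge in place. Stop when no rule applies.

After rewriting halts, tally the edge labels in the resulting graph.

initial: |V|=9 |E|=9  E = 1-p->0 1-p->1 2-p->2 3-p->3 4-p->4 5-p->5 6-p->6 7-p->7 8-p->8
step 1: apply R0 at {0↦1, 1↦2}  → |V|=8 |E|=8  E = 1-p->0 1-p->1 3-p->3 4-p->4 5-p->5 6-p->6 7-p->7 8-p->8
step 2: apply R0 at {0↦1, 1↦3}  → |V|=7 |E|=7  E = 1-p->0 1-p->1 4-p->4 5-p->5 6-p->6 7-p->7 8-p->8
step 3: apply R0 at {0↦1, 1↦4}  → |V|=6 |E|=6  E = 1-p->0 1-p->1 5-p->5 6-p->6 7-p->7 8-p->8
step 4: apply R0 at {0↦1, 1↦5}  → |V|=5 |E|=5  E = 1-p->0 1-p->1 6-p->6 7-p->7 8-p->8
step 5: apply R0 at {0↦1, 1↦6}  → |V|=4 |E|=4  E = 1-p->0 1-p->1 7-p->7 8-p->8
step 6: apply R0 at {0↦1, 1↦7}  → |V|=3 |E|=3  E = 1-p->0 1-p->1 8-p->8
step 7: apply R0 at {0↦1, 1↦8}  → |V|=2 |E|=2  E = 1-p->0 1-p->1
normal form: no rule applies after step 7
NF edges: [(1, 0, 'p'), (1, 1, 'p')]

Answer: p:2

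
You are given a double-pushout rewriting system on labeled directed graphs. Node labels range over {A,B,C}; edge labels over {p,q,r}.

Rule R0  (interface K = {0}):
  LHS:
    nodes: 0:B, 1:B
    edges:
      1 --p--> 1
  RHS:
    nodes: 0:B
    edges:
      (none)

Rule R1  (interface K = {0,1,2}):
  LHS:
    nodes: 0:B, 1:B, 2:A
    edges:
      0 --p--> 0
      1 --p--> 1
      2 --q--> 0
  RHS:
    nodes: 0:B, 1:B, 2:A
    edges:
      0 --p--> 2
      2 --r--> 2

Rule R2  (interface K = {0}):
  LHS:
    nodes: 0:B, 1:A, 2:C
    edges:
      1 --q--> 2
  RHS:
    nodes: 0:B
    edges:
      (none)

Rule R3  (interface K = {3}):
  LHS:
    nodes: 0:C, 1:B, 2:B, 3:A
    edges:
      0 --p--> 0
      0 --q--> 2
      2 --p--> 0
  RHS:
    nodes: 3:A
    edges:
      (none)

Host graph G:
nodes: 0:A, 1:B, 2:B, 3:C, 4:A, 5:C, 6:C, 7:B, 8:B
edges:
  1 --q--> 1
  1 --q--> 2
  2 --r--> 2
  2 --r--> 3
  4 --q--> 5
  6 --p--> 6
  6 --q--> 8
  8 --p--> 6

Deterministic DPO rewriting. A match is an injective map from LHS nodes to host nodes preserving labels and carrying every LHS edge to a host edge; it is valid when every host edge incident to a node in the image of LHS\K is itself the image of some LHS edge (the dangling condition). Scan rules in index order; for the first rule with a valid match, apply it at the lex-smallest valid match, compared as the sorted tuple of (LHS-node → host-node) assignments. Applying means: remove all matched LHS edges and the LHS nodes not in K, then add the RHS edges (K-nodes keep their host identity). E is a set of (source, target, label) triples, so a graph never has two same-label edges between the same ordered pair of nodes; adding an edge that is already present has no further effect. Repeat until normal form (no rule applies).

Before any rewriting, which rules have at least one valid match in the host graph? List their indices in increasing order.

R0: no valid match — LHS pattern not found
R1: no valid match — LHS pattern not found
R2: 4 valid matches — {0↦1, 1↦4, 2↦5}, {0↦2, 1↦4, 2↦5}, {0↦7, 1↦4, 2↦5} (+1 more)
R3: 2 valid matches — {0↦6, 1↦7, 2↦8, 3↦0}, {0↦6, 1↦7, 2↦8, 3↦4}

Answer: [R2,R3]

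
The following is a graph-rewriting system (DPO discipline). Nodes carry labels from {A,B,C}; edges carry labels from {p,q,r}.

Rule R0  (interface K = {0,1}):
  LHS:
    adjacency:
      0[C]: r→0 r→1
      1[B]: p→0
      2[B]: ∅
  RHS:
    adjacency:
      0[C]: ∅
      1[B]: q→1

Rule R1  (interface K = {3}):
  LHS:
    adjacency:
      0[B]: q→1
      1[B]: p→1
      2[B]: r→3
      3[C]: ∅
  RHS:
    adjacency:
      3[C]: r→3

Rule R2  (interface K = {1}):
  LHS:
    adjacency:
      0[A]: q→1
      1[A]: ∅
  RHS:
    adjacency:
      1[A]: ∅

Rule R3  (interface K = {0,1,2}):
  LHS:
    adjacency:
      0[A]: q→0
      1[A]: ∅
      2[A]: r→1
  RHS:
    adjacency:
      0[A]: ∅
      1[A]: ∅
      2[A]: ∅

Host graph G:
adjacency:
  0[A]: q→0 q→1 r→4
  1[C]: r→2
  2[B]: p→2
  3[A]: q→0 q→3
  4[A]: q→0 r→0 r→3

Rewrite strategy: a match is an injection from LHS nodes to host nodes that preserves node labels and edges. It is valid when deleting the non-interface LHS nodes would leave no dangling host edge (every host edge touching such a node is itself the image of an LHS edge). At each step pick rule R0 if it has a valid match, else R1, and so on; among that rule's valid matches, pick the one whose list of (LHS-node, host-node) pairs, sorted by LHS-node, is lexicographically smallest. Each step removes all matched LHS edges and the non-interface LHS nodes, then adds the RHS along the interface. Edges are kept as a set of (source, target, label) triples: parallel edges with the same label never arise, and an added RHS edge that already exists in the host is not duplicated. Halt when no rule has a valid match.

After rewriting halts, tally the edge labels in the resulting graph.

Answer: p:1 q:2 r:2

Rewrite trace:
[0] host  ⇒  5 nodes, 10 edges  {0-q->0 0-q->1 0-r->4 1-r->2 2-p->2 3-q->0 3-q->3 4-q->0 4-r->0 4-r->3}
[1] R3 @ {0↦0, 1↦3, 2↦4}  ⇒  5 nodes, 8 edges  {0-q->1 0-r->4 1-r->2 2-p->2 3-q->0 3-q->3 4-q->0 4-r->0}
[2] R3 @ {0↦3, 1↦0, 2↦4}  ⇒  5 nodes, 6 edges  {0-q->1 0-r->4 1-r->2 2-p->2 3-q->0 4-q->0}
[3] R2 @ {0↦3, 1↦0}  ⇒  4 nodes, 5 edges  {0-q->1 0-r->4 1-r->2 2-p->2 4-q->0}
normal form: no rule applies after step 3
NF edges: [(0, 1, 'q'), (0, 4, 'r'), (1, 2, 'r'), (2, 2, 'p'), (4, 0, 'q')]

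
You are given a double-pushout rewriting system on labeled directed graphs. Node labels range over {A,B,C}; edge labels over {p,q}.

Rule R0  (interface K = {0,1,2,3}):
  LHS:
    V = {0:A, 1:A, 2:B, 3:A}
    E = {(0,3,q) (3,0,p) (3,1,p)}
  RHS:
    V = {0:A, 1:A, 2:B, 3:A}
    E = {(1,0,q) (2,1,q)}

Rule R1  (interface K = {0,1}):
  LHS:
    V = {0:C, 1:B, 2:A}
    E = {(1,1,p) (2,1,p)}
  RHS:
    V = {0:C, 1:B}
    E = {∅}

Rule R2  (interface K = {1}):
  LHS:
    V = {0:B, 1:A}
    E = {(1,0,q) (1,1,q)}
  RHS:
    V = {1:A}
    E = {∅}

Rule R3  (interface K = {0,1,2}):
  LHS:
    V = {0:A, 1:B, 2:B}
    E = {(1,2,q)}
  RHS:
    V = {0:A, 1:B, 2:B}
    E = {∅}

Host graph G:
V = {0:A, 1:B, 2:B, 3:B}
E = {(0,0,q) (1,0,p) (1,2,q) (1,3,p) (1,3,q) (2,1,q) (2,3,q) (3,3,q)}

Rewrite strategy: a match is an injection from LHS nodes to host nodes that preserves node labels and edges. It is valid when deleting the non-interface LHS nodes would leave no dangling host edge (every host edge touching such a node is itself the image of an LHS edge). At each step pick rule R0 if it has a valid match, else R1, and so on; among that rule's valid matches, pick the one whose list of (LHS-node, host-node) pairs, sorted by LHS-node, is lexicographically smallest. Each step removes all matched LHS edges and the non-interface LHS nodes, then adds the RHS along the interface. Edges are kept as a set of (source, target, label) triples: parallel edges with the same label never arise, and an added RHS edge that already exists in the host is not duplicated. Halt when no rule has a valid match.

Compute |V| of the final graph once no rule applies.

initial: |V|=4 |E|=8  E = 0-q->0 1-p->0 1-q->2 1-p->3 1-q->3 2-q->1 2-q->3 3-q->3
step 1: apply R3 at {0↦0, 1↦1, 2↦2}  → |V|=4 |E|=7  E = 0-q->0 1-p->0 1-p->3 1-q->3 2-q->1 2-q->3 3-q->3
step 2: apply R3 at {0↦0, 1↦1, 2↦3}  → |V|=4 |E|=6  E = 0-q->0 1-p->0 1-p->3 2-q->1 2-q->3 3-q->3
step 3: apply R3 at {0↦0, 1↦2, 2↦1}  → |V|=4 |E|=5  E = 0-q->0 1-p->0 1-p->3 2-q->3 3-q->3
step 4: apply R3 at {0↦0, 1↦2, 2↦3}  → |V|=4 |E|=4  E = 0-q->0 1-p->0 1-p->3 3-q->3
final graph: no rule applies after step 4
NF nodes: {0:A, 1:B, 2:B, 3:B}

Answer: 4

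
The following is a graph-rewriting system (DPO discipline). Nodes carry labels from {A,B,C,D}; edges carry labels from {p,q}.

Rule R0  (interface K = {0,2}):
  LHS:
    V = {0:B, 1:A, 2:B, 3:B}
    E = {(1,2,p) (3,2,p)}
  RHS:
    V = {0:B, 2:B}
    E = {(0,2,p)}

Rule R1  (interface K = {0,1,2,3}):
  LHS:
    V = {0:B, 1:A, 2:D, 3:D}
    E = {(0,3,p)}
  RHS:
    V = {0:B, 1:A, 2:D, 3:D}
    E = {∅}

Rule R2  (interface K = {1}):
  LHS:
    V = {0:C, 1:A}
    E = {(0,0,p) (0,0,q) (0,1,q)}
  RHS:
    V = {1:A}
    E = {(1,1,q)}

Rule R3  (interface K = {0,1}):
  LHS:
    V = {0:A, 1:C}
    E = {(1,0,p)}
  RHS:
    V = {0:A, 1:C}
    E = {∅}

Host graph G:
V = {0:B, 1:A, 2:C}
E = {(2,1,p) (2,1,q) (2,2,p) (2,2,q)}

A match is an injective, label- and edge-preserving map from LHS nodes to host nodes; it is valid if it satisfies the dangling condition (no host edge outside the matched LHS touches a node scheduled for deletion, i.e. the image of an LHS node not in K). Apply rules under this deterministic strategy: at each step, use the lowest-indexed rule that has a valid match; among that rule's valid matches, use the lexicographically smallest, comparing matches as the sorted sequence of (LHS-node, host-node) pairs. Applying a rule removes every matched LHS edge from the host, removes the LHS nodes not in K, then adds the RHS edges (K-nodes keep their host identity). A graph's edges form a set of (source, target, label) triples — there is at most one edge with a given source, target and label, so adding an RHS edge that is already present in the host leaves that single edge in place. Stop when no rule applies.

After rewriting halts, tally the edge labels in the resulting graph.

start.  V:3 E:4  edges: 2-p->1 2-q->1 2-p->2 2-q->2
1. fire R3 via {0↦1, 1↦2}  →  V:3 E:3  edges: 2-q->1 2-p->2 2-q->2
2. fire R2 via {0↦2, 1↦1}  →  V:2 E:1  edges: 1-q->1
normal form: no rule applies after step 2
NF edges: [(1, 1, 'q')]

Answer: q:1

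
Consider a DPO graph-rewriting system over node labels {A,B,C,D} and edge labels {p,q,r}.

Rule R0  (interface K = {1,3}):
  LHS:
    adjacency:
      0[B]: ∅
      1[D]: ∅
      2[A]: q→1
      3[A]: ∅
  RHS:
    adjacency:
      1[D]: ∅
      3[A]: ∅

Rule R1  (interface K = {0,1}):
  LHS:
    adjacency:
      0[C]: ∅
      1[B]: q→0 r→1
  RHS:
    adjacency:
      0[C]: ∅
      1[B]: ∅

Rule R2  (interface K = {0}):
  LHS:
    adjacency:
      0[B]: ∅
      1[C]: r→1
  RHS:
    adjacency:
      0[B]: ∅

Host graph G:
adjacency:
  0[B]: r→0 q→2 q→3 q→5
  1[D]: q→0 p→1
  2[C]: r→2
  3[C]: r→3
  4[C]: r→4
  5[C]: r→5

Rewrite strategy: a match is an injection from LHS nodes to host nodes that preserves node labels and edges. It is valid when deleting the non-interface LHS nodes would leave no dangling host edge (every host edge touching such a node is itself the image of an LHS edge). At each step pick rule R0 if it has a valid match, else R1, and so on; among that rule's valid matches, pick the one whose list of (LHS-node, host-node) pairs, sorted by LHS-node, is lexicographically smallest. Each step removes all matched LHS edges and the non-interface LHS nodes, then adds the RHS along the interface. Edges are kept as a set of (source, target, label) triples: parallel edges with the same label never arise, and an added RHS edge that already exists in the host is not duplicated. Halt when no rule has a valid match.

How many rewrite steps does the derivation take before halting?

Answer: 3

Rewrite trace:
start.  V:6 E:10  edges: 0-r->0 0-q->2 0-q->3 0-q->5 1-q->0 1-p->1 2-r->2 3-r->3 4-r->4 5-r->5
1. fire R1 via {0↦2, 1↦0}  →  V:6 E:8  edges: 0-q->3 0-q->5 1-q->0 1-p->1 2-r->2 3-r->3 4-r->4 5-r->5
2. fire R2 via {0↦0, 1↦2}  →  V:5 E:7  edges: 0-q->3 0-q->5 1-q->0 1-p->1 3-r->3 4-r->4 5-r->5
3. fire R2 via {0↦0, 1↦4}  →  V:4 E:6  edges: 0-q->3 0-q->5 1-q->0 1-p->1 3-r->3 5-r->5
halt: no rule applies after step 3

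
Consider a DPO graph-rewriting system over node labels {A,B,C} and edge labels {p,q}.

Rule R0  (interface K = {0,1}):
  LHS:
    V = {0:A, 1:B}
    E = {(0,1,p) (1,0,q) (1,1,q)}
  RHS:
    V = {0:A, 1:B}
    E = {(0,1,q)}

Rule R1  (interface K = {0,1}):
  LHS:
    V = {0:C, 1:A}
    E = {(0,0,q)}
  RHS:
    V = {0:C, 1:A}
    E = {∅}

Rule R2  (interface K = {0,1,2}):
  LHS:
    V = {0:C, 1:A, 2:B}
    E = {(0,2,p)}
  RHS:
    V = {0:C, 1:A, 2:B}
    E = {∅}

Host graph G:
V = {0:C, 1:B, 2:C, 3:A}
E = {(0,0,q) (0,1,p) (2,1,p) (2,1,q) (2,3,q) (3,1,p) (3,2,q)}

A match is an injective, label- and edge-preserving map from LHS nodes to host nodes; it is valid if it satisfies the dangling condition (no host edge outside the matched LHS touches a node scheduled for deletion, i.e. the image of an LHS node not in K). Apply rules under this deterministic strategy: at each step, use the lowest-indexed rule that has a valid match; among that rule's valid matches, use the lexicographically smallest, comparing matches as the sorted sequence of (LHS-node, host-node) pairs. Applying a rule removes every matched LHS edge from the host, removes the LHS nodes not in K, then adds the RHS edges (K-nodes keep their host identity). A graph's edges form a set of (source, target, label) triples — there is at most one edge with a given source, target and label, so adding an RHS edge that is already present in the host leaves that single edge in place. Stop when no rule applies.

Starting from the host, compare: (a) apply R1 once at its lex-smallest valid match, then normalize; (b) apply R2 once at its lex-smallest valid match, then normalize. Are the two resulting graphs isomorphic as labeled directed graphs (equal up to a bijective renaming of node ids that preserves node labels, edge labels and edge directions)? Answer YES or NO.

branch R1-first: apply at {0↦0, 1↦3} → |E|=6, then 2 more step(s) → NF |V|=4 |E|=4 V={0:C, 1:B, 2:C, 3:A} E=2-q->1 2-q->3 3-p->1 3-q->2
branch R2-first: apply at {0↦0, 1↦3, 2↦1} → |E|=6, then 2 more step(s) → NF |V|=4 |E|=4 V={0:C, 1:B, 2:C, 3:A} E=2-q->1 2-q->3 3-p->1 3-q->2
graphs isomorphic (equal up to label-preserving node renaming)

Answer: YES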